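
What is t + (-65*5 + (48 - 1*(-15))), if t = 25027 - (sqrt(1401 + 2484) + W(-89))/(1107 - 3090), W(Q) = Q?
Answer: 49108906/1983 + sqrt(3885)/1983 ≈ 24765.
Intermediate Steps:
t = 49628452/1983 + sqrt(3885)/1983 (t = 25027 - (sqrt(1401 + 2484) - 89)/(1107 - 3090) = 25027 - (sqrt(3885) - 89)/(-1983) = 25027 - (-89 + sqrt(3885))*(-1)/1983 = 25027 - (89/1983 - sqrt(3885)/1983) = 25027 + (-89/1983 + sqrt(3885)/1983) = 49628452/1983 + sqrt(3885)/1983 ≈ 25027.)
t + (-65*5 + (48 - 1*(-15))) = (49628452/1983 + sqrt(3885)/1983) + (-65*5 + (48 - 1*(-15))) = (49628452/1983 + sqrt(3885)/1983) + (-325 + (48 + 15)) = (49628452/1983 + sqrt(3885)/1983) + (-325 + 63) = (49628452/1983 + sqrt(3885)/1983) - 262 = 49108906/1983 + sqrt(3885)/1983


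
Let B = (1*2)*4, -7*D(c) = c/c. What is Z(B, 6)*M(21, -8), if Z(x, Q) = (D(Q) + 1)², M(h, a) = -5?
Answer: -180/49 ≈ -3.6735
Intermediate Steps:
D(c) = -⅐ (D(c) = -c/(7*c) = -⅐*1 = -⅐)
B = 8 (B = 2*4 = 8)
Z(x, Q) = 36/49 (Z(x, Q) = (-⅐ + 1)² = (6/7)² = 36/49)
Z(B, 6)*M(21, -8) = (36/49)*(-5) = -180/49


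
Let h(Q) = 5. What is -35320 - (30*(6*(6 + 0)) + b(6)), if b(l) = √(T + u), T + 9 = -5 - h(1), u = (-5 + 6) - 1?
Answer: -36400 - I*√19 ≈ -36400.0 - 4.3589*I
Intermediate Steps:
u = 0 (u = 1 - 1 = 0)
T = -19 (T = -9 + (-5 - 1*5) = -9 + (-5 - 5) = -9 - 10 = -19)
b(l) = I*√19 (b(l) = √(-19 + 0) = √(-19) = I*√19)
-35320 - (30*(6*(6 + 0)) + b(6)) = -35320 - (30*(6*(6 + 0)) + I*√19) = -35320 - (30*(6*6) + I*√19) = -35320 - (30*36 + I*√19) = -35320 - (1080 + I*√19) = -35320 + (-1080 - I*√19) = -36400 - I*√19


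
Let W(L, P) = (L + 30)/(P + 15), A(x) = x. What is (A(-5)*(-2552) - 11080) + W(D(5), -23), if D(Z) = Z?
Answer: 13405/8 ≈ 1675.6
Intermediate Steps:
W(L, P) = (30 + L)/(15 + P)
(A(-5)*(-2552) - 11080) + W(D(5), -23) = (-5*(-2552) - 11080) + (30 + 5)/(15 - 23) = (12760 - 11080) + 35/(-8) = 1680 - ⅛*35 = 1680 - 35/8 = 13405/8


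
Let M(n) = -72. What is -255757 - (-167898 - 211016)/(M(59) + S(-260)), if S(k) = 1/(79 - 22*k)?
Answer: -108982775225/417527 ≈ -2.6102e+5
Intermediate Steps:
-255757 - (-167898 - 211016)/(M(59) + S(-260)) = -255757 - (-167898 - 211016)/(-72 - 1/(-79 + 22*(-260))) = -255757 - (-378914)/(-72 - 1/(-79 - 5720)) = -255757 - (-378914)/(-72 - 1/(-5799)) = -255757 - (-378914)/(-72 - 1*(-1/5799)) = -255757 - (-378914)/(-72 + 1/5799) = -255757 - (-378914)/(-417527/5799) = -255757 - (-378914)*(-5799)/417527 = -255757 - 1*2197322286/417527 = -255757 - 2197322286/417527 = -108982775225/417527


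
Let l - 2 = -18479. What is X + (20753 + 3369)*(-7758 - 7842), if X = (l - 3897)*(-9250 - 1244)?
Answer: -141510444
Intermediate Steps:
l = -18477 (l = 2 - 18479 = -18477)
X = 234792756 (X = (-18477 - 3897)*(-9250 - 1244) = -22374*(-10494) = 234792756)
X + (20753 + 3369)*(-7758 - 7842) = 234792756 + (20753 + 3369)*(-7758 - 7842) = 234792756 + 24122*(-15600) = 234792756 - 376303200 = -141510444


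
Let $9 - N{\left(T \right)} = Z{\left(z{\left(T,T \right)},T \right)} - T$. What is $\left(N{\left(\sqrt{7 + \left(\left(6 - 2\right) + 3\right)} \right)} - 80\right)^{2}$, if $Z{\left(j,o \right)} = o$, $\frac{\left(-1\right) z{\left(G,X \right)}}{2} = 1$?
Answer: $5041$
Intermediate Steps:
$z{\left(G,X \right)} = -2$ ($z{\left(G,X \right)} = \left(-2\right) 1 = -2$)
$N{\left(T \right)} = 9$ ($N{\left(T \right)} = 9 - \left(T - T\right) = 9 - 0 = 9 + 0 = 9$)
$\left(N{\left(\sqrt{7 + \left(\left(6 - 2\right) + 3\right)} \right)} - 80\right)^{2} = \left(9 - 80\right)^{2} = \left(-71\right)^{2} = 5041$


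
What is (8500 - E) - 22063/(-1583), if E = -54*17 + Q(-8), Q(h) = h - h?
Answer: 14930757/1583 ≈ 9431.9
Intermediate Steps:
Q(h) = 0
E = -918 (E = -54*17 + 0 = -918 + 0 = -918)
(8500 - E) - 22063/(-1583) = (8500 - 1*(-918)) - 22063/(-1583) = (8500 + 918) - 22063*(-1/1583) = 9418 + 22063/1583 = 14930757/1583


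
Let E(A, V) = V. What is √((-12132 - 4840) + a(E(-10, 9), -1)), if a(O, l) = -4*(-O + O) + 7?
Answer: 3*I*√1885 ≈ 130.25*I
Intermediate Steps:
a(O, l) = 7 (a(O, l) = -4*0 + 7 = 0 + 7 = 7)
√((-12132 - 4840) + a(E(-10, 9), -1)) = √((-12132 - 4840) + 7) = √(-16972 + 7) = √(-16965) = 3*I*√1885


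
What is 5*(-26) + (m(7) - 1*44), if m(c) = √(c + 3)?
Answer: -174 + √10 ≈ -170.84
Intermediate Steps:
m(c) = √(3 + c)
5*(-26) + (m(7) - 1*44) = 5*(-26) + (√(3 + 7) - 1*44) = -130 + (√10 - 44) = -130 + (-44 + √10) = -174 + √10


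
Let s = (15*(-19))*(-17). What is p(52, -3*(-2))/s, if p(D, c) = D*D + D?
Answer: 2756/4845 ≈ 0.56883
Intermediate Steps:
s = 4845 (s = -285*(-17) = 4845)
p(D, c) = D + D² (p(D, c) = D² + D = D + D²)
p(52, -3*(-2))/s = (52*(1 + 52))/4845 = (52*53)*(1/4845) = 2756*(1/4845) = 2756/4845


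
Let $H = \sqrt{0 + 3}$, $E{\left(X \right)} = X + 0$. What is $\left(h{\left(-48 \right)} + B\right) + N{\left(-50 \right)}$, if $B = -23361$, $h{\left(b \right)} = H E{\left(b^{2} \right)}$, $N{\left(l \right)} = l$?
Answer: $-23411 + 2304 \sqrt{3} \approx -19420.0$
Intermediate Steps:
$E{\left(X \right)} = X$
$H = \sqrt{3} \approx 1.732$
$h{\left(b \right)} = \sqrt{3} b^{2}$
$\left(h{\left(-48 \right)} + B\right) + N{\left(-50 \right)} = \left(\sqrt{3} \left(-48\right)^{2} - 23361\right) - 50 = \left(\sqrt{3} \cdot 2304 - 23361\right) - 50 = \left(2304 \sqrt{3} - 23361\right) - 50 = \left(-23361 + 2304 \sqrt{3}\right) - 50 = -23411 + 2304 \sqrt{3}$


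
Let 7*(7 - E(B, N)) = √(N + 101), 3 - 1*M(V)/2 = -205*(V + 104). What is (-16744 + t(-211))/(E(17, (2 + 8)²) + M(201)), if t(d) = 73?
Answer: -102161338377/766396944280 - 116697*√201/766396944280 ≈ -0.13330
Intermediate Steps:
M(V) = 42646 + 410*V (M(V) = 6 - (-410)*(V + 104) = 6 - (-410)*(104 + V) = 6 - 2*(-21320 - 205*V) = 6 + (42640 + 410*V) = 42646 + 410*V)
E(B, N) = 7 - √(101 + N)/7 (E(B, N) = 7 - √(N + 101)/7 = 7 - √(101 + N)/7)
(-16744 + t(-211))/(E(17, (2 + 8)²) + M(201)) = (-16744 + 73)/((7 - √(101 + (2 + 8)²)/7) + (42646 + 410*201)) = -16671/((7 - √(101 + 10²)/7) + (42646 + 82410)) = -16671/((7 - √(101 + 100)/7) + 125056) = -16671/((7 - √201/7) + 125056) = -16671/(125063 - √201/7)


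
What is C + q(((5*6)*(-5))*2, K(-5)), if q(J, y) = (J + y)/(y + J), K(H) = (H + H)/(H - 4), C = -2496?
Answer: -2495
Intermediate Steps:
K(H) = 2*H/(-4 + H) (K(H) = (2*H)/(-4 + H) = 2*H/(-4 + H))
q(J, y) = 1 (q(J, y) = (J + y)/(J + y) = 1)
C + q(((5*6)*(-5))*2, K(-5)) = -2496 + 1 = -2495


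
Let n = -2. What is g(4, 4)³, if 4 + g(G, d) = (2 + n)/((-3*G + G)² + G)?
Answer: -64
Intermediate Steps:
g(G, d) = -4 (g(G, d) = -4 + (2 - 2)/((-3*G + G)² + G) = -4 + 0/((-2*G)² + G) = -4 + 0/(4*G² + G) = -4 + 0/(G + 4*G²) = -4 + 0 = -4)
g(4, 4)³ = (-4)³ = -64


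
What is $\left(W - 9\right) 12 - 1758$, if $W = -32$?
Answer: $-2250$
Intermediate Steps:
$\left(W - 9\right) 12 - 1758 = \left(-32 - 9\right) 12 - 1758 = \left(-41\right) 12 - 1758 = -492 - 1758 = -2250$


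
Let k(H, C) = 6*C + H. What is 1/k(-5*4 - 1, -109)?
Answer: -1/675 ≈ -0.0014815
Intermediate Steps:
k(H, C) = H + 6*C
1/k(-5*4 - 1, -109) = 1/((-5*4 - 1) + 6*(-109)) = 1/((-20 - 1) - 654) = 1/(-21 - 654) = 1/(-675) = -1/675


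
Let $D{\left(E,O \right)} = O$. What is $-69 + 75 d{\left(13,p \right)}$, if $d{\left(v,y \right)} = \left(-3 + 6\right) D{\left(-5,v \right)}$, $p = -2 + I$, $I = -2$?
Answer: $2856$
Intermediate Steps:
$p = -4$ ($p = -2 - 2 = -4$)
$d{\left(v,y \right)} = 3 v$ ($d{\left(v,y \right)} = \left(-3 + 6\right) v = 3 v$)
$-69 + 75 d{\left(13,p \right)} = -69 + 75 \cdot 3 \cdot 13 = -69 + 75 \cdot 39 = -69 + 2925 = 2856$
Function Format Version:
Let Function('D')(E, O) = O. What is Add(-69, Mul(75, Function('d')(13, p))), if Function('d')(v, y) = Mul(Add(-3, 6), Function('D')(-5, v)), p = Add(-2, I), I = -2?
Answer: 2856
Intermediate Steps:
p = -4 (p = Add(-2, -2) = -4)
Function('d')(v, y) = Mul(3, v) (Function('d')(v, y) = Mul(Add(-3, 6), v) = Mul(3, v))
Add(-69, Mul(75, Function('d')(13, p))) = Add(-69, Mul(75, Mul(3, 13))) = Add(-69, Mul(75, 39)) = Add(-69, 2925) = 2856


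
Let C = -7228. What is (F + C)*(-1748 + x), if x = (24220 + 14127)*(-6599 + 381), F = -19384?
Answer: 6345455601128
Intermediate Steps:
x = -238441646 (x = 38347*(-6218) = -238441646)
(F + C)*(-1748 + x) = (-19384 - 7228)*(-1748 - 238441646) = -26612*(-238443394) = 6345455601128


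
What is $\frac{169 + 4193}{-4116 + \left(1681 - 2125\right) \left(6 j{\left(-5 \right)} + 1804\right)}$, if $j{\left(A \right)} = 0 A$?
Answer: $- \frac{727}{134182} \approx -0.005418$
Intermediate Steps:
$j{\left(A \right)} = 0$
$\frac{169 + 4193}{-4116 + \left(1681 - 2125\right) \left(6 j{\left(-5 \right)} + 1804\right)} = \frac{169 + 4193}{-4116 + \left(1681 - 2125\right) \left(6 \cdot 0 + 1804\right)} = \frac{4362}{-4116 - 444 \left(0 + 1804\right)} = \frac{4362}{-4116 - 800976} = \frac{4362}{-805092} = 4362 \left(- \frac{1}{805092}\right) = - \frac{727}{134182}$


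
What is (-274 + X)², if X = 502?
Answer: 51984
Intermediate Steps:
(-274 + X)² = (-274 + 502)² = 228² = 51984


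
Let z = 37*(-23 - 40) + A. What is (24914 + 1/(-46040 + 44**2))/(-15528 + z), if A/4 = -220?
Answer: -1098807055/826464856 ≈ -1.3295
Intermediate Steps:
A = -880 (A = 4*(-220) = -880)
z = -3211 (z = 37*(-23 - 40) - 880 = 37*(-63) - 880 = -2331 - 880 = -3211)
(24914 + 1/(-46040 + 44**2))/(-15528 + z) = (24914 + 1/(-46040 + 44**2))/(-15528 - 3211) = (24914 + 1/(-46040 + 1936))/(-18739) = (24914 + 1/(-44104))*(-1/18739) = (24914 - 1/44104)*(-1/18739) = (1098807055/44104)*(-1/18739) = -1098807055/826464856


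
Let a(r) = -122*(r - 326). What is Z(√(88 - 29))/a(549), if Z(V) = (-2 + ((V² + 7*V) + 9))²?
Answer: -7247/27206 - 462*√59/13603 ≈ -0.52725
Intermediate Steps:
a(r) = 39772 - 122*r (a(r) = -122*(-326 + r) = 39772 - 122*r)
Z(V) = (7 + V² + 7*V)² (Z(V) = (-2 + (9 + V² + 7*V))² = (7 + V² + 7*V)²)
Z(√(88 - 29))/a(549) = (7 + (√(88 - 29))² + 7*√(88 - 29))²/(39772 - 122*549) = (7 + (√59)² + 7*√59)²/(39772 - 66978) = (7 + 59 + 7*√59)²/(-27206) = (66 + 7*√59)²*(-1/27206) = -(66 + 7*√59)²/27206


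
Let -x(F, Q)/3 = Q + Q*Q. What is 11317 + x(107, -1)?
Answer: 11317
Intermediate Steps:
x(F, Q) = -3*Q - 3*Q**2 (x(F, Q) = -3*(Q + Q*Q) = -3*(Q + Q**2) = -3*Q - 3*Q**2)
11317 + x(107, -1) = 11317 - 3*(-1)*(1 - 1) = 11317 - 3*(-1)*0 = 11317 + 0 = 11317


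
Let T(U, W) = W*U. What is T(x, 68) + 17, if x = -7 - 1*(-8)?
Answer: 85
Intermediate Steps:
x = 1 (x = -7 + 8 = 1)
T(U, W) = U*W
T(x, 68) + 17 = 1*68 + 17 = 68 + 17 = 85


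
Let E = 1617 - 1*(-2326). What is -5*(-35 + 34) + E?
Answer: 3948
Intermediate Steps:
E = 3943 (E = 1617 + 2326 = 3943)
-5*(-35 + 34) + E = -5*(-35 + 34) + 3943 = -5*(-1) + 3943 = 5 + 3943 = 3948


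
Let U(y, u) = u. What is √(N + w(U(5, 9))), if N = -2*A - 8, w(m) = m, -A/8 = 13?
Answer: √209 ≈ 14.457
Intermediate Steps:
A = -104 (A = -8*13 = -104)
N = 200 (N = -2*(-104) - 8 = 208 - 8 = 200)
√(N + w(U(5, 9))) = √(200 + 9) = √209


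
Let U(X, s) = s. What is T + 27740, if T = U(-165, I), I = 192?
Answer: 27932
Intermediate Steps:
T = 192
T + 27740 = 192 + 27740 = 27932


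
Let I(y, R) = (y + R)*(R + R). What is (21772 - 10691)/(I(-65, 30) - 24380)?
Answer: -11081/26480 ≈ -0.41847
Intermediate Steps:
I(y, R) = 2*R*(R + y) (I(y, R) = (R + y)*(2*R) = 2*R*(R + y))
(21772 - 10691)/(I(-65, 30) - 24380) = (21772 - 10691)/(2*30*(30 - 65) - 24380) = 11081/(2*30*(-35) - 24380) = 11081/(-2100 - 24380) = 11081/(-26480) = 11081*(-1/26480) = -11081/26480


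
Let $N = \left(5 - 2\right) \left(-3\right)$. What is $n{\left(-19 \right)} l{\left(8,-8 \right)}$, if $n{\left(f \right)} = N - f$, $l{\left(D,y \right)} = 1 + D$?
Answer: $90$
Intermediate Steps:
$N = -9$ ($N = 3 \left(-3\right) = -9$)
$n{\left(f \right)} = -9 - f$
$n{\left(-19 \right)} l{\left(8,-8 \right)} = \left(-9 - -19\right) \left(1 + 8\right) = \left(-9 + 19\right) 9 = 10 \cdot 9 = 90$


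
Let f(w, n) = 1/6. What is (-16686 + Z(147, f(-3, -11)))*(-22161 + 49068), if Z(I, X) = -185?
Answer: -453947997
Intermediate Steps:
f(w, n) = 1/6
(-16686 + Z(147, f(-3, -11)))*(-22161 + 49068) = (-16686 - 185)*(-22161 + 49068) = -16871*26907 = -453947997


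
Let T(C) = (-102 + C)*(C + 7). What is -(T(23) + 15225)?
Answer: -12855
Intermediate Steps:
T(C) = (-102 + C)*(7 + C)
-(T(23) + 15225) = -((-714 + 23² - 95*23) + 15225) = -((-714 + 529 - 2185) + 15225) = -(-2370 + 15225) = -1*12855 = -12855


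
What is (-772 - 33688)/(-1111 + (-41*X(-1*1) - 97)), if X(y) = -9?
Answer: 34460/839 ≈ 41.073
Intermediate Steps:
(-772 - 33688)/(-1111 + (-41*X(-1*1) - 97)) = (-772 - 33688)/(-1111 + (-41*(-9) - 97)) = -34460/(-1111 + (369 - 97)) = -34460/(-1111 + 272) = -34460/(-839) = -34460*(-1/839) = 34460/839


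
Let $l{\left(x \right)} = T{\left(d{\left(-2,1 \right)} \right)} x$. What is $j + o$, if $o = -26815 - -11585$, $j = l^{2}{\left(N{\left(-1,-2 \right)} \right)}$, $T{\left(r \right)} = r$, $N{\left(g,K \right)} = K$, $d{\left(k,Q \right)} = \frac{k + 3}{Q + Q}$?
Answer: $-15229$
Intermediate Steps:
$d{\left(k,Q \right)} = \frac{3 + k}{2 Q}$
$l{\left(x \right)} = \frac{x}{2}$ ($l{\left(x \right)} = \frac{3 - 2}{2 \cdot 1} x = \frac{1}{2} \cdot 1 \cdot 1 x = \frac{x}{2}$)
$j = 1$ ($j = \left(\frac{1}{2} \left(-2\right)\right)^{2} = \left(-1\right)^{2} = 1$)
$o = -15230$ ($o = -26815 + 11585 = -15230$)
$j + o = 1 - 15230 = -15229$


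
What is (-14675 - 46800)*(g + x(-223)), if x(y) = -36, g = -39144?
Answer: 2408590500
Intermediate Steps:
(-14675 - 46800)*(g + x(-223)) = (-14675 - 46800)*(-39144 - 36) = -61475*(-39180) = 2408590500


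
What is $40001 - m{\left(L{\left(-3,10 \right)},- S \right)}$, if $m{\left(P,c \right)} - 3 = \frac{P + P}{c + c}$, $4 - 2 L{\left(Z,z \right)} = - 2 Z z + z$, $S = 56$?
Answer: $\frac{2239855}{56} \approx 39997.0$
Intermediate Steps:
$L{\left(Z,z \right)} = 2 - \frac{z}{2} + Z z$ ($L{\left(Z,z \right)} = 2 - \frac{- 2 Z z + z}{2} = 2 - \frac{z - 2 Z z}{2} = 2 + \left(- \frac{z}{2} + Z z\right) = 2 - \frac{z}{2} + Z z$)
$m{\left(P,c \right)} = 3 + \frac{P}{c}$ ($m{\left(P,c \right)} = 3 + \frac{P + P}{c + c} = 3 + \frac{2 P}{2 c} = 3 + 2 P \frac{1}{2 c} = 3 + \frac{P}{c}$)
$40001 - m{\left(L{\left(-3,10 \right)},- S \right)} = 40001 - \left(3 + \frac{2 - 5 - 30}{\left(-1\right) 56}\right) = 40001 - \left(3 + \frac{2 - 5 - 30}{-56}\right) = 40001 - \left(3 - - \frac{33}{56}\right) = 40001 - \left(3 + \frac{33}{56}\right) = 40001 - \frac{201}{56} = \frac{2239855}{56}$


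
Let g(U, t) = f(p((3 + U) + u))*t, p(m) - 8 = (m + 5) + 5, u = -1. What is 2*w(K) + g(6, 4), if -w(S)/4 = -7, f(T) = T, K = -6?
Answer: 160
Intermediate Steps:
p(m) = 18 + m (p(m) = 8 + ((m + 5) + 5) = 8 + ((5 + m) + 5) = 8 + (10 + m) = 18 + m)
g(U, t) = t*(20 + U) (g(U, t) = (18 + ((3 + U) - 1))*t = (18 + (2 + U))*t = (20 + U)*t = t*(20 + U))
w(S) = 28 (w(S) = -4*(-7) = 28)
2*w(K) + g(6, 4) = 2*28 + 4*(20 + 6) = 56 + 4*26 = 56 + 104 = 160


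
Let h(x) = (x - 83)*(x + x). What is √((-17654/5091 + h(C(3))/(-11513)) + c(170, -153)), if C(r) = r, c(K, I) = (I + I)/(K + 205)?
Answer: 4*I*√569263712290060665/1465317075 ≈ 2.0596*I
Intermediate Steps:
c(K, I) = 2*I/(205 + K) (c(K, I) = (2*I)/(205 + K) = 2*I/(205 + K))
h(x) = 2*x*(-83 + x) (h(x) = (-83 + x)*(2*x) = 2*x*(-83 + x))
√((-17654/5091 + h(C(3))/(-11513)) + c(170, -153)) = √((-17654/5091 + (2*3*(-83 + 3))/(-11513)) + 2*(-153)/(205 + 170)) = √((-17654*1/5091 + (2*3*(-80))*(-1/11513)) + 2*(-153)/375) = √((-17654/5091 - 480*(-1/11513)) + 2*(-153)*(1/375)) = √((-17654/5091 + 480/11513) - 102/125) = √(-200806822/58612683 - 102/125) = √(-31079346416/7326585375) = 4*I*√569263712290060665/1465317075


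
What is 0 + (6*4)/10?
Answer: 12/5 ≈ 2.4000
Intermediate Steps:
0 + (6*4)/10 = 0 + (⅒)*24 = 0 + 12/5 = 12/5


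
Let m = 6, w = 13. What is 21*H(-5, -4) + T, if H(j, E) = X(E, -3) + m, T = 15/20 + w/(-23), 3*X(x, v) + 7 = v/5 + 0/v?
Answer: 33573/460 ≈ 72.985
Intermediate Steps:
X(x, v) = -7/3 + v/15 (X(x, v) = -7/3 + (v/5 + 0/v)/3 = -7/3 + (v*(⅕) + 0)/3 = -7/3 + (v/5 + 0)/3 = -7/3 + (v/5)/3 = -7/3 + v/15)
T = 17/92 (T = 15/20 + 13/(-23) = 15*(1/20) + 13*(-1/23) = ¾ - 13/23 = 17/92 ≈ 0.18478)
H(j, E) = 52/15 (H(j, E) = (-7/3 + (1/15)*(-3)) + 6 = (-7/3 - ⅕) + 6 = -38/15 + 6 = 52/15)
21*H(-5, -4) + T = 21*(52/15) + 17/92 = 364/5 + 17/92 = 33573/460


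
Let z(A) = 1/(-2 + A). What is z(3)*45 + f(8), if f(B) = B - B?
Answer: 45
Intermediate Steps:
f(B) = 0
z(3)*45 + f(8) = 45/(-2 + 3) + 0 = 45/1 + 0 = 1*45 + 0 = 45 + 0 = 45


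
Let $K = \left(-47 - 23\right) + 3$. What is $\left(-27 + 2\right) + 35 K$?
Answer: $-2370$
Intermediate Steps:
$K = -67$ ($K = -70 + 3 = -67$)
$\left(-27 + 2\right) + 35 K = \left(-27 + 2\right) + 35 \left(-67\right) = -25 - 2345 = -2370$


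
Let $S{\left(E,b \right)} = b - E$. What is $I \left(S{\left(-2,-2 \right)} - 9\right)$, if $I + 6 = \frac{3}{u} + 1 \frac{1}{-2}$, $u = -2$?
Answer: $72$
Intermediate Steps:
$I = -8$ ($I = -6 + \left(\frac{3}{-2} + 1 \frac{1}{-2}\right) = -6 + \left(3 \left(- \frac{1}{2}\right) + 1 \left(- \frac{1}{2}\right)\right) = -6 - 2 = -8$)
$I \left(S{\left(-2,-2 \right)} - 9\right) = - 8 \left(\left(-2 - -2\right) - 9\right) = - 8 \left(\left(-2 + 2\right) - 9\right) = - 8 \left(0 - 9\right) = \left(-8\right) \left(-9\right) = 72$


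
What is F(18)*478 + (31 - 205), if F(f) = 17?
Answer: 7952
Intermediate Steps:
F(18)*478 + (31 - 205) = 17*478 + (31 - 205) = 8126 - 174 = 7952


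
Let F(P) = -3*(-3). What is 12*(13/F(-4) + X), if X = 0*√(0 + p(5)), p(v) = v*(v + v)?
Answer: 52/3 ≈ 17.333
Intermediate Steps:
F(P) = 9
p(v) = 2*v² (p(v) = v*(2*v) = 2*v²)
X = 0 (X = 0*√(0 + 2*5²) = 0*√(0 + 2*25) = 0*√(0 + 50) = 0*√50 = 0*(5*√2) = 0)
12*(13/F(-4) + X) = 12*(13/9 + 0) = 12*(13/9) = 52/3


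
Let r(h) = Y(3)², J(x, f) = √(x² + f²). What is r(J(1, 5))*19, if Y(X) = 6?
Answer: 684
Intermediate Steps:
J(x, f) = √(f² + x²)
r(h) = 36 (r(h) = 6² = 36)
r(J(1, 5))*19 = 36*19 = 684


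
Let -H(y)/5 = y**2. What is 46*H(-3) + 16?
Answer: -2054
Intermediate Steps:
H(y) = -5*y**2
46*H(-3) + 16 = 46*(-5*(-3)**2) + 16 = 46*(-5*9) + 16 = 46*(-45) + 16 = -2070 + 16 = -2054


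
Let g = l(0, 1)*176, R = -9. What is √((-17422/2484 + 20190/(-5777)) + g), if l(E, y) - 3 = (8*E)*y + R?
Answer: 13*I*√36097993869774/2391678 ≈ 32.657*I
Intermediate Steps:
l(E, y) = -6 + 8*E*y (l(E, y) = 3 + ((8*E)*y - 9) = 3 + (8*E*y - 9) = 3 + (-9 + 8*E*y) = -6 + 8*E*y)
g = -1056 (g = (-6 + 8*0*1)*176 = (-6 + 0)*176 = -6*176 = -1056)
√((-17422/2484 + 20190/(-5777)) + g) = √((-17422/2484 + 20190/(-5777)) - 1056) = √((-17422*1/2484 + 20190*(-1/5777)) - 1056) = √((-8711/1242 - 20190/5777) - 1056) = √(-75399427/7175034 - 1056) = √(-7652235331/7175034) = 13*I*√36097993869774/2391678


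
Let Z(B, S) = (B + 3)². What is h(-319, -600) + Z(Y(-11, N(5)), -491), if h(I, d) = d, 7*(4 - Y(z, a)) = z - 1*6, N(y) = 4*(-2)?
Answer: -25044/49 ≈ -511.10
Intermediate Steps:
N(y) = -8
Y(z, a) = 34/7 - z/7 (Y(z, a) = 4 - (z - 1*6)/7 = 4 - (z - 6)/7 = 4 - (-6 + z)/7 = 4 + (6/7 - z/7) = 34/7 - z/7)
Z(B, S) = (3 + B)²
h(-319, -600) + Z(Y(-11, N(5)), -491) = -600 + (3 + (34/7 - ⅐*(-11)))² = -600 + (3 + (34/7 + 11/7))² = -600 + (3 + 45/7)² = -600 + (66/7)² = -600 + 4356/49 = -25044/49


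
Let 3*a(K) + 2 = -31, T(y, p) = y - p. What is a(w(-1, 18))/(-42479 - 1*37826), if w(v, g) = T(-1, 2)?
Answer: 11/80305 ≈ 0.00013698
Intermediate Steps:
w(v, g) = -3 (w(v, g) = -1 - 1*2 = -1 - 2 = -3)
a(K) = -11 (a(K) = -⅔ + (⅓)*(-31) = -⅔ - 31/3 = -11)
a(w(-1, 18))/(-42479 - 1*37826) = -11/(-42479 - 1*37826) = -11/(-42479 - 37826) = -11/(-80305) = -11*(-1/80305) = 11/80305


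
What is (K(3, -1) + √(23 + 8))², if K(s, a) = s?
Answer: (3 + √31)² ≈ 73.407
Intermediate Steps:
(K(3, -1) + √(23 + 8))² = (3 + √(23 + 8))² = (3 + √31)²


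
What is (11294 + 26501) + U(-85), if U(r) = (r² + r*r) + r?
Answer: 52160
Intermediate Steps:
U(r) = r + 2*r² (U(r) = (r² + r²) + r = 2*r² + r = r + 2*r²)
(11294 + 26501) + U(-85) = (11294 + 26501) - 85*(1 + 2*(-85)) = 37795 - 85*(1 - 170) = 37795 - 85*(-169) = 37795 + 14365 = 52160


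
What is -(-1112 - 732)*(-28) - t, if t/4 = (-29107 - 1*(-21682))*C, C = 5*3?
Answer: 393868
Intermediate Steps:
C = 15
t = -445500 (t = 4*((-29107 - 1*(-21682))*15) = 4*((-29107 + 21682)*15) = 4*(-7425*15) = 4*(-111375) = -445500)
-(-1112 - 732)*(-28) - t = -(-1112 - 732)*(-28) - 1*(-445500) = -(-1844)*(-28) + 445500 = -1*51632 + 445500 = -51632 + 445500 = 393868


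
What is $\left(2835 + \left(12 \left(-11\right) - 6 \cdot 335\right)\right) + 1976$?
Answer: $2669$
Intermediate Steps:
$\left(2835 + \left(12 \left(-11\right) - 6 \cdot 335\right)\right) + 1976 = \left(2835 - 2142\right) + 1976 = 693 + 1976 = 2669$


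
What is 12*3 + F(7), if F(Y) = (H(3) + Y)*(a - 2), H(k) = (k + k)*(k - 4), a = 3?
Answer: 37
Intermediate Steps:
H(k) = 2*k*(-4 + k) (H(k) = (2*k)*(-4 + k) = 2*k*(-4 + k))
F(Y) = -6 + Y (F(Y) = (2*3*(-4 + 3) + Y)*(3 - 2) = (2*3*(-1) + Y)*1 = (-6 + Y)*1 = -6 + Y)
12*3 + F(7) = 12*3 + (-6 + 7) = 36 + 1 = 37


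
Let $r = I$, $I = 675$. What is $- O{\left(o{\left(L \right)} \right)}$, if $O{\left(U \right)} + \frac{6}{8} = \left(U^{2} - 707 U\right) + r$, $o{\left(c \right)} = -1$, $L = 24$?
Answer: $- \frac{5529}{4} \approx -1382.3$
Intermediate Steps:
$r = 675$
$O{\left(U \right)} = \frac{2697}{4} + U^{2} - 707 U$ ($O{\left(U \right)} = - \frac{3}{4} + \left(\left(U^{2} - 707 U\right) + 675\right) = - \frac{3}{4} + \left(675 + U^{2} - 707 U\right) = \frac{2697}{4} + U^{2} - 707 U$)
$- O{\left(o{\left(L \right)} \right)} = - (\frac{2697}{4} + \left(-1\right)^{2} - -707) = - (\frac{2697}{4} + 1 + 707) = \left(-1\right) \frac{5529}{4} = - \frac{5529}{4}$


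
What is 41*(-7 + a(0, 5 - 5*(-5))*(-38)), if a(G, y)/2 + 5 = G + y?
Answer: -78187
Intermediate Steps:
a(G, y) = -10 + 2*G + 2*y (a(G, y) = -10 + 2*(G + y) = -10 + (2*G + 2*y) = -10 + 2*G + 2*y)
41*(-7 + a(0, 5 - 5*(-5))*(-38)) = 41*(-7 + (-10 + 2*0 + 2*(5 - 5*(-5)))*(-38)) = 41*(-7 + (-10 + 0 + 2*(5 + 25))*(-38)) = 41*(-7 + (-10 + 0 + 2*30)*(-38)) = 41*(-7 + (-10 + 0 + 60)*(-38)) = 41*(-7 + 50*(-38)) = 41*(-7 - 1900) = 41*(-1907) = -78187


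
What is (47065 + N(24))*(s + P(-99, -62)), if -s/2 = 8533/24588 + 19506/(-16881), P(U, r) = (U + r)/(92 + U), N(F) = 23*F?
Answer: 4769984682959/4069314 ≈ 1.1722e+6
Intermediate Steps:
P(U, r) = (U + r)/(92 + U)
s = 111855985/69178338 (s = -2*(8533/24588 + 19506/(-16881)) = -2*(8533*(1/24588) + 19506*(-1/16881)) = -2*(8533/24588 - 6502/5627) = -2*(-111855985/138356676) = 111855985/69178338 ≈ 1.6169)
(47065 + N(24))*(s + P(-99, -62)) = (47065 + 23*24)*(111855985/69178338 + (-99 - 62)/(92 - 99)) = (47065 + 552)*(111855985/69178338 - 161/(-7)) = 47617*(111855985/69178338 - 1/7*(-161)) = 47617*(111855985/69178338 + 23) = 47617*(1702957759/69178338) = 4769984682959/4069314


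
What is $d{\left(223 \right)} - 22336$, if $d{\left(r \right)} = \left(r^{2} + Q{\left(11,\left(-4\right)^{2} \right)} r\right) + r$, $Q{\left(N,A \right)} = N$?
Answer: $30069$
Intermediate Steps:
$d{\left(r \right)} = r^{2} + 12 r$ ($d{\left(r \right)} = \left(r^{2} + 11 r\right) + r = r^{2} + 12 r$)
$d{\left(223 \right)} - 22336 = 223 \left(12 + 223\right) - 22336 = 223 \cdot 235 - 22336 = 52405 - 22336 = 30069$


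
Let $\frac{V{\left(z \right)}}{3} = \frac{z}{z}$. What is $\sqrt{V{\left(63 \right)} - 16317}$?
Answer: $i \sqrt{16314} \approx 127.73 i$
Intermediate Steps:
$V{\left(z \right)} = 3$ ($V{\left(z \right)} = 3 \frac{z}{z} = 3 \cdot 1 = 3$)
$\sqrt{V{\left(63 \right)} - 16317} = \sqrt{3 - 16317} = \sqrt{-16314} = i \sqrt{16314}$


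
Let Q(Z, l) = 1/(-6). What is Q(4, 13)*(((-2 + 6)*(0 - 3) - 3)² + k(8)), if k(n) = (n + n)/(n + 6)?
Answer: -1583/42 ≈ -37.690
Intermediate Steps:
Q(Z, l) = -⅙
k(n) = 2*n/(6 + n) (k(n) = (2*n)/(6 + n) = 2*n/(6 + n))
Q(4, 13)*(((-2 + 6)*(0 - 3) - 3)² + k(8)) = -(((-2 + 6)*(0 - 3) - 3)² + 2*8/(6 + 8))/6 = -((4*(-3) - 3)² + 2*8/14)/6 = -((-12 - 3)² + 2*8*(1/14))/6 = -((-15)² + 8/7)/6 = -(225 + 8/7)/6 = -⅙*1583/7 = -1583/42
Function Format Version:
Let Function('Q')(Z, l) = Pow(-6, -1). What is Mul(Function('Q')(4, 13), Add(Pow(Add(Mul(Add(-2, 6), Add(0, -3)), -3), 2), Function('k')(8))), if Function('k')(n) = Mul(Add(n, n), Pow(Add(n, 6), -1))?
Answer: Rational(-1583, 42) ≈ -37.690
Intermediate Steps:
Function('Q')(Z, l) = Rational(-1, 6)
Function('k')(n) = Mul(2, n, Pow(Add(6, n), -1)) (Function('k')(n) = Mul(Mul(2, n), Pow(Add(6, n), -1)) = Mul(2, n, Pow(Add(6, n), -1)))
Mul(Function('Q')(4, 13), Add(Pow(Add(Mul(Add(-2, 6), Add(0, -3)), -3), 2), Function('k')(8))) = Mul(Rational(-1, 6), Add(Pow(Add(Mul(Add(-2, 6), Add(0, -3)), -3), 2), Mul(2, 8, Pow(Add(6, 8), -1)))) = Mul(Rational(-1, 6), Add(Pow(Add(Mul(4, -3), -3), 2), Mul(2, 8, Pow(14, -1)))) = Mul(Rational(-1, 6), Add(Pow(Add(-12, -3), 2), Mul(2, 8, Rational(1, 14)))) = Mul(Rational(-1, 6), Add(Pow(-15, 2), Rational(8, 7))) = Mul(Rational(-1, 6), Add(225, Rational(8, 7))) = Mul(Rational(-1, 6), Rational(1583, 7)) = Rational(-1583, 42)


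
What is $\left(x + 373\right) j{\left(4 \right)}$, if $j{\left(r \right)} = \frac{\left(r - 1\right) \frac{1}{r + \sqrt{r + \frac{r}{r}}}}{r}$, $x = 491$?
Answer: $\frac{2592}{11} - \frac{648 \sqrt{5}}{11} \approx 103.91$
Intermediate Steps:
$j{\left(r \right)} = \frac{-1 + r}{r \left(r + \sqrt{1 + r}\right)}$ ($j{\left(r \right)} = \frac{\left(-1 + r\right) \frac{1}{r + \sqrt{r + 1}}}{r} = \frac{\left(-1 + r\right) \frac{1}{r + \sqrt{1 + r}}}{r} = \frac{\frac{1}{r + \sqrt{1 + r}} \left(-1 + r\right)}{r} = \frac{-1 + r}{r \left(r + \sqrt{1 + r}\right)}$)
$\left(x + 373\right) j{\left(4 \right)} = \left(491 + 373\right) \frac{-1 + 4}{4 \left(4 + \sqrt{1 + 4}\right)} = 864 \cdot \frac{1}{4} \frac{1}{4 + \sqrt{5}} \cdot 3 = 864 \frac{3}{4 \left(4 + \sqrt{5}\right)} = \frac{648}{4 + \sqrt{5}}$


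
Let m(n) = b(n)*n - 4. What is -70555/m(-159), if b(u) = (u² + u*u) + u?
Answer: 70555/8014081 ≈ 0.0088039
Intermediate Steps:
b(u) = u + 2*u² (b(u) = (u² + u²) + u = 2*u² + u = u + 2*u²)
m(n) = -4 + n²*(1 + 2*n) (m(n) = (n*(1 + 2*n))*n - 4 = n²*(1 + 2*n) - 4 = -4 + n²*(1 + 2*n))
-70555/m(-159) = -70555/(-4 + (-159)²*(1 + 2*(-159))) = -70555/(-4 + 25281*(1 - 318)) = -70555/(-4 + 25281*(-317)) = -70555/(-4 - 8014077) = -70555/(-8014081) = -70555*(-1/8014081) = 70555/8014081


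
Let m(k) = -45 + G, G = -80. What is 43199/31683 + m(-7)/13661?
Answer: 586181164/432821463 ≈ 1.3543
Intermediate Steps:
m(k) = -125 (m(k) = -45 - 80 = -125)
43199/31683 + m(-7)/13661 = 43199/31683 - 125/13661 = 586181164/432821463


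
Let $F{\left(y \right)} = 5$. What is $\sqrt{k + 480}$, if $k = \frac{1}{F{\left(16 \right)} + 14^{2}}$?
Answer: $\frac{7 \sqrt{395769}}{201} \approx 21.909$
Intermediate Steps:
$k = \frac{1}{201}$ ($k = \frac{1}{5 + 14^{2}} = \frac{1}{5 + 196} = \frac{1}{201} \approx 0.0049751$)
$\sqrt{k + 480} = \sqrt{\frac{1}{201} + 480} = \sqrt{\frac{96481}{201}} = \frac{7 \sqrt{395769}}{201}$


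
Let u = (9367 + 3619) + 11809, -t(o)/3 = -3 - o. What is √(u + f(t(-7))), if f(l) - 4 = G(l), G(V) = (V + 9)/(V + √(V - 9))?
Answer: √((297591 - 24799*I*√21)/(12 - I*√21)) ≈ 157.48 + 0.0003*I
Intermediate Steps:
t(o) = 9 + 3*o (t(o) = -3*(-3 - o) = 9 + 3*o)
u = 24795 (u = 12986 + 11809 = 24795)
G(V) = (9 + V)/(V + √(-9 + V))
f(l) = 4 + (9 + l)/(l + √(-9 + l))
√(u + f(t(-7))) = √(24795 + (4 + (9 + (9 + 3*(-7)))/((9 + 3*(-7)) + √(-9 + (9 + 3*(-7)))))) = √(24795 + (4 + (9 + (9 - 21))/((9 - 21) + √(-9 + (9 - 21))))) = √(24795 + (4 + (9 - 12)/(-12 + √(-9 - 12)))) = √(24795 + (4 - 3/(-12 + √(-21)))) = √(24795 + (4 - 3/(-12 + I*√21))) = √(24799 - 3/(-12 + I*√21))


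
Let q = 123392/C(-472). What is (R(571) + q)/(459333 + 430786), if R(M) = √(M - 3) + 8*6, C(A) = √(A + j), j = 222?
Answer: 48/890119 + 2*√142/890119 - 61696*I*√10/22252975 ≈ 8.07e-5 - 0.0087674*I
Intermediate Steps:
C(A) = √(222 + A) (C(A) = √(A + 222) = √(222 + A))
q = -61696*I*√10/25 (q = 123392/(√(222 - 472)) = 123392/(√(-250)) = 123392/((5*I*√10)) = 123392*(-I*√10/50) = -61696*I*√10/25 ≈ -7804.0*I)
R(M) = 48 + √(-3 + M) (R(M) = √(-3 + M) + 48 = 48 + √(-3 + M))
(R(571) + q)/(459333 + 430786) = ((48 + √(-3 + 571)) - 61696*I*√10/25)/(459333 + 430786) = ((48 + √568) - 61696*I*√10/25)/890119 = ((48 + 2*√142) - 61696*I*√10/25)*(1/890119) = (48 + 2*√142 - 61696*I*√10/25)*(1/890119) = 48/890119 + 2*√142/890119 - 61696*I*√10/22252975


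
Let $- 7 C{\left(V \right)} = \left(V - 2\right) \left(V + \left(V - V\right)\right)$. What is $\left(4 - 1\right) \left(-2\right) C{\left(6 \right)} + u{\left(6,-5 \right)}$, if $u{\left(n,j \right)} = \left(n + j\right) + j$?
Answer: $\frac{116}{7} \approx 16.571$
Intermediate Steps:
$u{\left(n,j \right)} = n + 2 j$ ($u{\left(n,j \right)} = \left(j + n\right) + j = n + 2 j$)
$C{\left(V \right)} = - \frac{V \left(-2 + V\right)}{7}$ ($C{\left(V \right)} = - \frac{\left(V - 2\right) \left(V + \left(V - V\right)\right)}{7} = - \frac{\left(-2 + V\right) \left(V + 0\right)}{7} = - \frac{\left(-2 + V\right) V}{7} = - \frac{V \left(-2 + V\right)}{7}$)
$\left(4 - 1\right) \left(-2\right) C{\left(6 \right)} + u{\left(6,-5 \right)} = \left(4 - 1\right) \left(-2\right) \frac{1}{7} \cdot 6 \left(2 - 6\right) + \left(6 + 2 \left(-5\right)\right) = 3 \left(-2\right) \frac{1}{7} \cdot 6 \left(2 - 6\right) + \left(6 - 10\right) = - 6 \cdot \frac{1}{7} \cdot 6 \left(-4\right) - 4 = \left(-6\right) \left(- \frac{24}{7}\right) - 4 = \frac{144}{7} - 4 = \frac{116}{7}$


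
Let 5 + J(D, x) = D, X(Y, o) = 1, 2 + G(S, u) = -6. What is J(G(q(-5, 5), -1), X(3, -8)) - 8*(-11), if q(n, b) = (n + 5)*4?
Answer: 75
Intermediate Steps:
q(n, b) = 20 + 4*n (q(n, b) = (5 + n)*4 = 20 + 4*n)
G(S, u) = -8 (G(S, u) = -2 - 6 = -8)
J(D, x) = -5 + D
J(G(q(-5, 5), -1), X(3, -8)) - 8*(-11) = (-5 - 8) - 8*(-11) = -13 + 88 = 75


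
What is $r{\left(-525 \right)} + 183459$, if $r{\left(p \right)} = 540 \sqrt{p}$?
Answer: $183459 + 2700 i \sqrt{21} \approx 1.8346 \cdot 10^{5} + 12373.0 i$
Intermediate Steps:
$r{\left(-525 \right)} + 183459 = 540 \sqrt{-525} + 183459 = 540 \cdot 5 i \sqrt{21} + 183459 = 2700 i \sqrt{21} + 183459 = 183459 + 2700 i \sqrt{21}$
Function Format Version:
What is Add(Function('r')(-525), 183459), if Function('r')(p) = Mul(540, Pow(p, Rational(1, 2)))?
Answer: Add(183459, Mul(2700, I, Pow(21, Rational(1, 2)))) ≈ Add(1.8346e+5, Mul(12373., I))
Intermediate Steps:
Add(Function('r')(-525), 183459) = Add(Mul(540, Pow(-525, Rational(1, 2))), 183459) = Add(Mul(540, Mul(5, I, Pow(21, Rational(1, 2)))), 183459) = Add(Mul(2700, I, Pow(21, Rational(1, 2))), 183459) = Add(183459, Mul(2700, I, Pow(21, Rational(1, 2))))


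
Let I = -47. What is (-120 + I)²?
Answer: 27889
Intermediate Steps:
(-120 + I)² = (-120 - 47)² = (-167)² = 27889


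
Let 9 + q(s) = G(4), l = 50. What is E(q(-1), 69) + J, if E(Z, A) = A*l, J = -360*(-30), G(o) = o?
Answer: 14250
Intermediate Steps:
J = 10800
q(s) = -5 (q(s) = -9 + 4 = -5)
E(Z, A) = 50*A (E(Z, A) = A*50 = 50*A)
E(q(-1), 69) + J = 50*69 + 10800 = 3450 + 10800 = 14250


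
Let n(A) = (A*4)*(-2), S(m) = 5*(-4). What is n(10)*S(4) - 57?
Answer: 1543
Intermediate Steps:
S(m) = -20
n(A) = -8*A (n(A) = (4*A)*(-2) = -8*A)
n(10)*S(4) - 57 = -8*10*(-20) - 57 = -80*(-20) - 57 = 1600 - 57 = 1543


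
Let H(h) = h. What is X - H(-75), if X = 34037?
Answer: 34112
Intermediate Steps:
X - H(-75) = 34037 - 1*(-75) = 34037 + 75 = 34112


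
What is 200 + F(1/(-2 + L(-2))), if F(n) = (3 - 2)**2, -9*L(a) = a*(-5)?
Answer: 201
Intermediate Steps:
L(a) = 5*a/9 (L(a) = -a*(-5)/9 = -(-5)*a/9 = 5*a/9)
F(n) = 1 (F(n) = 1**2 = 1)
200 + F(1/(-2 + L(-2))) = 200 + 1 = 201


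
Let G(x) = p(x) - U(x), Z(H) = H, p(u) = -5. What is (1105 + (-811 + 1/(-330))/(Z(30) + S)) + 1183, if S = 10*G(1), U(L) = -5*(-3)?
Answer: 7566143/3300 ≈ 2292.8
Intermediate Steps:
U(L) = 15
G(x) = -20 (G(x) = -5 - 1*15 = -5 - 15 = -20)
S = -200 (S = 10*(-20) = -200)
(1105 + (-811 + 1/(-330))/(Z(30) + S)) + 1183 = (1105 + (-811 + 1/(-330))/(30 - 200)) + 1183 = (1105 + (-811 - 1/330)/(-170)) + 1183 = (1105 - 267631/330*(-1/170)) + 1183 = (1105 + 15743/3300) + 1183 = 3662243/3300 + 1183 = 7566143/3300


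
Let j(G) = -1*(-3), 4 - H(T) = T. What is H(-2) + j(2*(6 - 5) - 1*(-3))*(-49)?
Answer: -141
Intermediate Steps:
H(T) = 4 - T
j(G) = 3
H(-2) + j(2*(6 - 5) - 1*(-3))*(-49) = (4 - 1*(-2)) + 3*(-49) = (4 + 2) - 147 = 6 - 147 = -141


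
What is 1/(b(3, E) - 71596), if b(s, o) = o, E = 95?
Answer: -1/71501 ≈ -1.3986e-5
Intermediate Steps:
1/(b(3, E) - 71596) = 1/(95 - 71596) = 1/(-71501) = -1/71501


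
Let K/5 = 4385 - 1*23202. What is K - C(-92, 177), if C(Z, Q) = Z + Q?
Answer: -94170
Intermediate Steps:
C(Z, Q) = Q + Z
K = -94085 (K = 5*(4385 - 1*23202) = 5*(4385 - 23202) = 5*(-18817) = -94085)
K - C(-92, 177) = -94085 - (177 - 92) = -94085 - 1*85 = -94085 - 85 = -94170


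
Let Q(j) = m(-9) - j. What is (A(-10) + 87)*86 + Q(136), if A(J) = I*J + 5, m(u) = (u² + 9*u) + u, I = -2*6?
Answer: 18087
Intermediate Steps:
I = -12
m(u) = u² + 10*u
A(J) = 5 - 12*J (A(J) = -12*J + 5 = 5 - 12*J)
Q(j) = -9 - j (Q(j) = -9*(10 - 9) - j = -9*1 - j = -9 - j)
(A(-10) + 87)*86 + Q(136) = ((5 - 12*(-10)) + 87)*86 + (-9 - 1*136) = ((5 + 120) + 87)*86 + (-9 - 136) = (125 + 87)*86 - 145 = 212*86 - 145 = 18232 - 145 = 18087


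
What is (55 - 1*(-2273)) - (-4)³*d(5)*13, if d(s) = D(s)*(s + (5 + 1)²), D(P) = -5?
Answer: -168232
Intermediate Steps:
d(s) = -180 - 5*s (d(s) = -5*(s + (5 + 1)²) = -5*(s + 6²) = -5*(s + 36) = -5*(36 + s) = -180 - 5*s)
(55 - 1*(-2273)) - (-4)³*d(5)*13 = (55 - 1*(-2273)) - (-4)³*(-180 - 5*5)*13 = (55 + 2273) - (-64*(-180 - 25))*13 = 2328 - (-64*(-205))*13 = 2328 - 13120*13 = 2328 - 1*170560 = 2328 - 170560 = -168232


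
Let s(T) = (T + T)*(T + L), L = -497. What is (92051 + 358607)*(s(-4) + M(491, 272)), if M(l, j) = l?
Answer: 2027510342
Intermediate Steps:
s(T) = 2*T*(-497 + T) (s(T) = (T + T)*(T - 497) = (2*T)*(-497 + T) = 2*T*(-497 + T))
(92051 + 358607)*(s(-4) + M(491, 272)) = (92051 + 358607)*(2*(-4)*(-497 - 4) + 491) = 450658*(2*(-4)*(-501) + 491) = 450658*(4008 + 491) = 450658*4499 = 2027510342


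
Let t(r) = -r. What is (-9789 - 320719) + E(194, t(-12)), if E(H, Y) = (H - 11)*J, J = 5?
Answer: -329593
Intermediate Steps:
E(H, Y) = -55 + 5*H (E(H, Y) = (H - 11)*5 = (-11 + H)*5 = -55 + 5*H)
(-9789 - 320719) + E(194, t(-12)) = (-9789 - 320719) + (-55 + 5*194) = -330508 + (-55 + 970) = -330508 + 915 = -329593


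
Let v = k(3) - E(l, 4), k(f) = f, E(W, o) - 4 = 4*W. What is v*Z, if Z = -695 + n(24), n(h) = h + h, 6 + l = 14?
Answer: 21351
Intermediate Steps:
l = 8 (l = -6 + 14 = 8)
n(h) = 2*h
E(W, o) = 4 + 4*W
Z = -647 (Z = -695 + 2*24 = -695 + 48 = -647)
v = -33 (v = 3 - (4 + 4*8) = 3 - (4 + 32) = 3 - 1*36 = 3 - 36 = -33)
v*Z = -33*(-647) = 21351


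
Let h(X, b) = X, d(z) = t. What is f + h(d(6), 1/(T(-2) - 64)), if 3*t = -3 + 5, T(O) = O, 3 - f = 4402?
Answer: -13195/3 ≈ -4398.3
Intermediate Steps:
f = -4399 (f = 3 - 1*4402 = 3 - 4402 = -4399)
t = ⅔ (t = (-3 + 5)/3 = (⅓)*2 = ⅔ ≈ 0.66667)
d(z) = ⅔
f + h(d(6), 1/(T(-2) - 64)) = -4399 + ⅔ = -13195/3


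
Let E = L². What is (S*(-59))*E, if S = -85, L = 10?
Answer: 501500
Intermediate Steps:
E = 100 (E = 10² = 100)
(S*(-59))*E = -85*(-59)*100 = 5015*100 = 501500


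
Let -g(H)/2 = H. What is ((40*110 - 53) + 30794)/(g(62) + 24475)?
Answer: 35141/24351 ≈ 1.4431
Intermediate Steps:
g(H) = -2*H
((40*110 - 53) + 30794)/(g(62) + 24475) = ((40*110 - 53) + 30794)/(-2*62 + 24475) = ((4400 - 53) + 30794)/(-124 + 24475) = (4347 + 30794)/24351 = 35141*(1/24351) = 35141/24351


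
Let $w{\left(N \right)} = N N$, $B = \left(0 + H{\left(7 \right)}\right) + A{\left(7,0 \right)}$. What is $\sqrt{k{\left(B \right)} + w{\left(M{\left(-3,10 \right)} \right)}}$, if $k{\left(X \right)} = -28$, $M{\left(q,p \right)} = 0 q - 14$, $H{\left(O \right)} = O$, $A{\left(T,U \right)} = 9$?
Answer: $2 \sqrt{42} \approx 12.961$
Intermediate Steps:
$M{\left(q,p \right)} = -14$ ($M{\left(q,p \right)} = 0 - 14 = -14$)
$B = 16$ ($B = \left(0 + 7\right) + 9 = 7 + 9 = 16$)
$w{\left(N \right)} = N^{2}$
$\sqrt{k{\left(B \right)} + w{\left(M{\left(-3,10 \right)} \right)}} = \sqrt{-28 + \left(-14\right)^{2}} = \sqrt{-28 + 196} = \sqrt{168} = 2 \sqrt{42}$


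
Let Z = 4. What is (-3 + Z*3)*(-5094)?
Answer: -45846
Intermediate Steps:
(-3 + Z*3)*(-5094) = (-3 + 4*3)*(-5094) = (-3 + 12)*(-5094) = 9*(-5094) = -45846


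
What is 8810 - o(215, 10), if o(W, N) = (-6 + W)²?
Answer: -34871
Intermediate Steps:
8810 - o(215, 10) = 8810 - (-6 + 215)² = 8810 - 1*209² = 8810 - 1*43681 = 8810 - 43681 = -34871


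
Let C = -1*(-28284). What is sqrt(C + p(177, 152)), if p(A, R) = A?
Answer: sqrt(28461) ≈ 168.70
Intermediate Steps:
C = 28284
sqrt(C + p(177, 152)) = sqrt(28284 + 177) = sqrt(28461)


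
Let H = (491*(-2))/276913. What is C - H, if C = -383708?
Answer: -106253732422/276913 ≈ -3.8371e+5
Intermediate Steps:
H = -982/276913 (H = -982*1/276913 = -982/276913 ≈ -0.0035462)
C - H = -383708 - 1*(-982/276913) = -383708 + 982/276913 = -106253732422/276913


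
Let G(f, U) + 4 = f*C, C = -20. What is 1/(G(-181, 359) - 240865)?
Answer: -1/237249 ≈ -4.2150e-6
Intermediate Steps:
G(f, U) = -4 - 20*f (G(f, U) = -4 + f*(-20) = -4 - 20*f)
1/(G(-181, 359) - 240865) = 1/((-4 - 20*(-181)) - 240865) = 1/((-4 + 3620) - 240865) = 1/(3616 - 240865) = 1/(-237249) = -1/237249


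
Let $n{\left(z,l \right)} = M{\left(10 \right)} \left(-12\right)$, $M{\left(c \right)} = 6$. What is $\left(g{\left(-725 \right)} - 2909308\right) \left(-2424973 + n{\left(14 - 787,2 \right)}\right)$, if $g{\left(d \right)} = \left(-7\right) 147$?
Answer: $7057698190165$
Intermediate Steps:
$g{\left(d \right)} = -1029$
$n{\left(z,l \right)} = -72$ ($n{\left(z,l \right)} = 6 \left(-12\right) = -72$)
$\left(g{\left(-725 \right)} - 2909308\right) \left(-2424973 + n{\left(14 - 787,2 \right)}\right) = \left(-1029 - 2909308\right) \left(-2424973 - 72\right) = \left(-2910337\right) \left(-2425045\right) = 7057698190165$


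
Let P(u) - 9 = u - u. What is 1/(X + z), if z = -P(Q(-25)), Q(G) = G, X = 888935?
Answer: 1/888926 ≈ 1.1250e-6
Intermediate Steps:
P(u) = 9 (P(u) = 9 + (u - u) = 9 + 0 = 9)
z = -9 (z = -1*9 = -9)
1/(X + z) = 1/(888935 - 9) = 1/888926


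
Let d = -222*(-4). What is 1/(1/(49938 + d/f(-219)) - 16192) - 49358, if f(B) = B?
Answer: -2913243521205052/59022722103 ≈ -49358.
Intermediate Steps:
d = 888
1/(1/(49938 + d/f(-219)) - 16192) - 49358 = 1/(1/(49938 + 888/(-219)) - 16192) - 49358 = 1/(1/(49938 + 888*(-1/219)) - 16192) - 49358 = 1/(1/(49938 - 296/73) - 16192) - 49358 = 1/(1/(3645178/73) - 16192) - 49358 = 1/(73/3645178 - 16192) - 49358 = 1/(-59022722103/3645178) - 49358 = -3645178/59022722103 - 49358 = -2913243521205052/59022722103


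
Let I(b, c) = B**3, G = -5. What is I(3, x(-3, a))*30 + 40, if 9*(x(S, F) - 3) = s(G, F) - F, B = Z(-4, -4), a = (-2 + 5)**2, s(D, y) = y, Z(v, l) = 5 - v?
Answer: 21910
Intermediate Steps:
a = 9 (a = 3**2 = 9)
B = 9 (B = 5 - 1*(-4) = 5 + 4 = 9)
x(S, F) = 3 (x(S, F) = 3 + (F - F)/9 = 3 + (1/9)*0 = 3 + 0 = 3)
I(b, c) = 729 (I(b, c) = 9**3 = 729)
I(3, x(-3, a))*30 + 40 = 729*30 + 40 = 21870 + 40 = 21910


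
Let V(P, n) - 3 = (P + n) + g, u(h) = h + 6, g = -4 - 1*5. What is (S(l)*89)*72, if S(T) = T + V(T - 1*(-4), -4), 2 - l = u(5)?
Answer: -153792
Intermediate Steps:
g = -9 (g = -4 - 5 = -9)
u(h) = 6 + h
l = -9 (l = 2 - (6 + 5) = 2 - 1*11 = 2 - 11 = -9)
V(P, n) = -6 + P + n (V(P, n) = 3 + ((P + n) - 9) = 3 + (-9 + P + n) = -6 + P + n)
S(T) = -6 + 2*T (S(T) = T + (-6 + (T - 1*(-4)) - 4) = T + (-6 + (T + 4) - 4) = T + (-6 + (4 + T) - 4) = T + (-6 + T) = -6 + 2*T)
(S(l)*89)*72 = ((-6 + 2*(-9))*89)*72 = ((-6 - 18)*89)*72 = -24*89*72 = -2136*72 = -153792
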